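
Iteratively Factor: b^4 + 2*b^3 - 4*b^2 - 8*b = (b)*(b^3 + 2*b^2 - 4*b - 8) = b*(b + 2)*(b^2 - 4) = b*(b - 2)*(b + 2)*(b + 2)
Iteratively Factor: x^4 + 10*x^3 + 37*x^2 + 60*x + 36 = (x + 2)*(x^3 + 8*x^2 + 21*x + 18) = (x + 2)^2*(x^2 + 6*x + 9) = (x + 2)^2*(x + 3)*(x + 3)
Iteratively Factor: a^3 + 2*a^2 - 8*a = (a)*(a^2 + 2*a - 8) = a*(a - 2)*(a + 4)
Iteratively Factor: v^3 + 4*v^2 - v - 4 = (v - 1)*(v^2 + 5*v + 4) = (v - 1)*(v + 1)*(v + 4)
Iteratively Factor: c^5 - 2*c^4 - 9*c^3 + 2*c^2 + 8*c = (c - 4)*(c^4 + 2*c^3 - c^2 - 2*c) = (c - 4)*(c + 1)*(c^3 + c^2 - 2*c) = (c - 4)*(c - 1)*(c + 1)*(c^2 + 2*c) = (c - 4)*(c - 1)*(c + 1)*(c + 2)*(c)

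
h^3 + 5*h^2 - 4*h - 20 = (h - 2)*(h + 2)*(h + 5)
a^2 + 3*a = a*(a + 3)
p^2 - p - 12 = (p - 4)*(p + 3)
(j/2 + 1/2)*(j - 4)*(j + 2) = j^3/2 - j^2/2 - 5*j - 4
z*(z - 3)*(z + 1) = z^3 - 2*z^2 - 3*z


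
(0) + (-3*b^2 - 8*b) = -3*b^2 - 8*b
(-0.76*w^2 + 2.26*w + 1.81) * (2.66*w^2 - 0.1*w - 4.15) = -2.0216*w^4 + 6.0876*w^3 + 7.7426*w^2 - 9.56*w - 7.5115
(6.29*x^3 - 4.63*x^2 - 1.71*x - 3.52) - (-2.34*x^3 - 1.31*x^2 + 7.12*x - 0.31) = 8.63*x^3 - 3.32*x^2 - 8.83*x - 3.21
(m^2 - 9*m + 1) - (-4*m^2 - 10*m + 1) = 5*m^2 + m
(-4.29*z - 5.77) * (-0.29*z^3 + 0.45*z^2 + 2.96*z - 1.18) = 1.2441*z^4 - 0.2572*z^3 - 15.2949*z^2 - 12.017*z + 6.8086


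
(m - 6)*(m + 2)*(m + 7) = m^3 + 3*m^2 - 40*m - 84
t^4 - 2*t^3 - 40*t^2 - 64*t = t*(t - 8)*(t + 2)*(t + 4)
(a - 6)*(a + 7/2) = a^2 - 5*a/2 - 21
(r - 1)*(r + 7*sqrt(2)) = r^2 - r + 7*sqrt(2)*r - 7*sqrt(2)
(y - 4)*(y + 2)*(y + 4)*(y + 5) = y^4 + 7*y^3 - 6*y^2 - 112*y - 160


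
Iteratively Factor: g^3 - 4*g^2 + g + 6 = (g + 1)*(g^2 - 5*g + 6) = (g - 2)*(g + 1)*(g - 3)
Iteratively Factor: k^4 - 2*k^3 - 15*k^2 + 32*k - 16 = (k - 1)*(k^3 - k^2 - 16*k + 16) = (k - 1)*(k + 4)*(k^2 - 5*k + 4) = (k - 4)*(k - 1)*(k + 4)*(k - 1)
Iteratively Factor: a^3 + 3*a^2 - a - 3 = (a + 3)*(a^2 - 1) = (a - 1)*(a + 3)*(a + 1)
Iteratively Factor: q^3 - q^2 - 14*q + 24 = (q - 2)*(q^2 + q - 12) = (q - 3)*(q - 2)*(q + 4)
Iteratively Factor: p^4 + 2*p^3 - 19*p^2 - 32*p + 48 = (p + 3)*(p^3 - p^2 - 16*p + 16) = (p - 1)*(p + 3)*(p^2 - 16) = (p - 4)*(p - 1)*(p + 3)*(p + 4)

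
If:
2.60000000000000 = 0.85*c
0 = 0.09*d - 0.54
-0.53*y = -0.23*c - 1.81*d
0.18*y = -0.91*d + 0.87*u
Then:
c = 3.06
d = 6.00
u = 10.79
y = 21.82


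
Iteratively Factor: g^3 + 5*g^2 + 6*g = (g + 2)*(g^2 + 3*g) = g*(g + 2)*(g + 3)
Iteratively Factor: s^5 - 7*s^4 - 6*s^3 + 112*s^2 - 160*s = (s - 5)*(s^4 - 2*s^3 - 16*s^2 + 32*s) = s*(s - 5)*(s^3 - 2*s^2 - 16*s + 32) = s*(s - 5)*(s + 4)*(s^2 - 6*s + 8) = s*(s - 5)*(s - 4)*(s + 4)*(s - 2)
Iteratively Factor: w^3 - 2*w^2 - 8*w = (w - 4)*(w^2 + 2*w) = (w - 4)*(w + 2)*(w)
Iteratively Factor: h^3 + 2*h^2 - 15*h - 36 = (h + 3)*(h^2 - h - 12) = (h + 3)^2*(h - 4)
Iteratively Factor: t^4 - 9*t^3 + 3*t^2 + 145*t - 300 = (t + 4)*(t^3 - 13*t^2 + 55*t - 75) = (t - 5)*(t + 4)*(t^2 - 8*t + 15) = (t - 5)^2*(t + 4)*(t - 3)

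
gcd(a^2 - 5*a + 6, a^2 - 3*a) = a - 3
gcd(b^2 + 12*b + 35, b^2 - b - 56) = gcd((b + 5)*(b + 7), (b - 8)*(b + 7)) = b + 7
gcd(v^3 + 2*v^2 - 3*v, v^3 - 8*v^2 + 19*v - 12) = v - 1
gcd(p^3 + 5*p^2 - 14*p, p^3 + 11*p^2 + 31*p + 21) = p + 7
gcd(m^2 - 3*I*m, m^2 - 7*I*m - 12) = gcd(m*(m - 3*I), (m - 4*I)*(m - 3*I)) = m - 3*I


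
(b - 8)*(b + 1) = b^2 - 7*b - 8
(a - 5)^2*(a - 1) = a^3 - 11*a^2 + 35*a - 25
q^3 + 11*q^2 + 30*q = q*(q + 5)*(q + 6)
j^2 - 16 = (j - 4)*(j + 4)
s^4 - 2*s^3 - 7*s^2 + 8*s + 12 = (s - 3)*(s - 2)*(s + 1)*(s + 2)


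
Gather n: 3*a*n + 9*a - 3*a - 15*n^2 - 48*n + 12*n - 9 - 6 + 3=6*a - 15*n^2 + n*(3*a - 36) - 12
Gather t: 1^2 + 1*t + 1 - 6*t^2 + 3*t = -6*t^2 + 4*t + 2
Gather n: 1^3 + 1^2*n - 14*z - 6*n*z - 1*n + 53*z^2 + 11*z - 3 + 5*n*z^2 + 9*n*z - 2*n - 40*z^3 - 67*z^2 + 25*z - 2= n*(5*z^2 + 3*z - 2) - 40*z^3 - 14*z^2 + 22*z - 4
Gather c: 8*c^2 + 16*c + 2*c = 8*c^2 + 18*c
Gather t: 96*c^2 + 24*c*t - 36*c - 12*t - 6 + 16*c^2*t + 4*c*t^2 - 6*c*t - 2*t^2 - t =96*c^2 - 36*c + t^2*(4*c - 2) + t*(16*c^2 + 18*c - 13) - 6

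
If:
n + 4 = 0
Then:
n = -4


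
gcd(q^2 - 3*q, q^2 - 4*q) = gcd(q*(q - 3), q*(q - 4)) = q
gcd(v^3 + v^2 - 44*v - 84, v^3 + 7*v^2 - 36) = v + 6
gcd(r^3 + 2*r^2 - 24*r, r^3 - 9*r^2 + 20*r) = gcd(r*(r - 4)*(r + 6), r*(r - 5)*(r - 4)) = r^2 - 4*r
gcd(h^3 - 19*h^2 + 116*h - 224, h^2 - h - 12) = h - 4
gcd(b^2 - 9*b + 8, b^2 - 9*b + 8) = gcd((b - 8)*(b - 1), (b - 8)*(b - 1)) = b^2 - 9*b + 8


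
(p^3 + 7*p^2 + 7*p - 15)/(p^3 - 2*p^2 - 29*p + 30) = (p + 3)/(p - 6)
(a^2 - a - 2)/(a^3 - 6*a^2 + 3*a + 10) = 1/(a - 5)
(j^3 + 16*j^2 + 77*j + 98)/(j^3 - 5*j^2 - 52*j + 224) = (j^2 + 9*j + 14)/(j^2 - 12*j + 32)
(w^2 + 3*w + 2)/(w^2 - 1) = (w + 2)/(w - 1)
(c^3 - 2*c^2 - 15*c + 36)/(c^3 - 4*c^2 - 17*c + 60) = (c - 3)/(c - 5)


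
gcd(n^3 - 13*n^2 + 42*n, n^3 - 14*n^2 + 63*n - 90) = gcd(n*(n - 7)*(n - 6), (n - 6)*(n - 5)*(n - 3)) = n - 6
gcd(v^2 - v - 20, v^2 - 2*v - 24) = v + 4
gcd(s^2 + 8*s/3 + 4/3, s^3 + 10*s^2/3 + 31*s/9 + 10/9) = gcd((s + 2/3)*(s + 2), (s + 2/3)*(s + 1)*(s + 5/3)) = s + 2/3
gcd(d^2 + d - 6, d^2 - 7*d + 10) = d - 2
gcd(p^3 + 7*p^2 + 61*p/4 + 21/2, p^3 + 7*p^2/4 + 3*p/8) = p + 3/2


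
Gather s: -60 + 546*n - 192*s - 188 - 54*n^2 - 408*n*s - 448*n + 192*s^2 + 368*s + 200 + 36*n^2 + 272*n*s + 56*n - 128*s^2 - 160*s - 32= -18*n^2 + 154*n + 64*s^2 + s*(16 - 136*n) - 80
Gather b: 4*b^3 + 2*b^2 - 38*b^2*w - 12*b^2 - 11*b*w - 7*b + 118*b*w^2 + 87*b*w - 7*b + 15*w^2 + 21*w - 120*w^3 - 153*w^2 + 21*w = 4*b^3 + b^2*(-38*w - 10) + b*(118*w^2 + 76*w - 14) - 120*w^3 - 138*w^2 + 42*w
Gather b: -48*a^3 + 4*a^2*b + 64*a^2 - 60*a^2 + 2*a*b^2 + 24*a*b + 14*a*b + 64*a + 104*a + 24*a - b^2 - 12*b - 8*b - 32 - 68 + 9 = -48*a^3 + 4*a^2 + 192*a + b^2*(2*a - 1) + b*(4*a^2 + 38*a - 20) - 91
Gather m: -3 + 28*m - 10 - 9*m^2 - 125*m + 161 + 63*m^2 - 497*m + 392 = 54*m^2 - 594*m + 540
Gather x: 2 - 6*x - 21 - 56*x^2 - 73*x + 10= -56*x^2 - 79*x - 9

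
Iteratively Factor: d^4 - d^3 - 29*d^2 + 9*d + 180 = (d + 4)*(d^3 - 5*d^2 - 9*d + 45) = (d + 3)*(d + 4)*(d^2 - 8*d + 15) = (d - 5)*(d + 3)*(d + 4)*(d - 3)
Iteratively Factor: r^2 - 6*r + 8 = (r - 4)*(r - 2)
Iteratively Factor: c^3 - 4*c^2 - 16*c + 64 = (c - 4)*(c^2 - 16) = (c - 4)*(c + 4)*(c - 4)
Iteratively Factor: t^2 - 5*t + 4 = (t - 1)*(t - 4)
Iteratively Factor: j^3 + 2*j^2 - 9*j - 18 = (j - 3)*(j^2 + 5*j + 6) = (j - 3)*(j + 3)*(j + 2)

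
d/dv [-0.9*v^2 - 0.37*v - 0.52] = -1.8*v - 0.37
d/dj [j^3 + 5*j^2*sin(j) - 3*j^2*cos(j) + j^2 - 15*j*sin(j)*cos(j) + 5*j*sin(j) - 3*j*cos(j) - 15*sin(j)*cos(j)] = 3*j^2*sin(j) + 5*j^2*cos(j) + 3*j^2 + 13*j*sin(j) - j*cos(j) - 15*j*cos(2*j) + 2*j + 5*sin(j) - 15*sin(2*j)/2 - 3*cos(j) - 15*cos(2*j)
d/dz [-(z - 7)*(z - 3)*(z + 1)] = -3*z^2 + 18*z - 11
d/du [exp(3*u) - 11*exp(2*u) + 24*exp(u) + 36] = (3*exp(2*u) - 22*exp(u) + 24)*exp(u)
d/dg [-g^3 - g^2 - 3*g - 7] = -3*g^2 - 2*g - 3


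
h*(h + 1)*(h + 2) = h^3 + 3*h^2 + 2*h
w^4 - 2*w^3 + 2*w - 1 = (w - 1)^3*(w + 1)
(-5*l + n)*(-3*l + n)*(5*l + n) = 75*l^3 - 25*l^2*n - 3*l*n^2 + n^3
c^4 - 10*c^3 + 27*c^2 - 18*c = c*(c - 6)*(c - 3)*(c - 1)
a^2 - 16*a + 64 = (a - 8)^2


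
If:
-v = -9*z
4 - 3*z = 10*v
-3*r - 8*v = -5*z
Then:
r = -268/279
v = 12/31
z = 4/93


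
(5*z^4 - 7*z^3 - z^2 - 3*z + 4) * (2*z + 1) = 10*z^5 - 9*z^4 - 9*z^3 - 7*z^2 + 5*z + 4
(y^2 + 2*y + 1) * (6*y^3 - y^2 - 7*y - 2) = 6*y^5 + 11*y^4 - 3*y^3 - 17*y^2 - 11*y - 2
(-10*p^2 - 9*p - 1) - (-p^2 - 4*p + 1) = -9*p^2 - 5*p - 2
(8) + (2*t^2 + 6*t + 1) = 2*t^2 + 6*t + 9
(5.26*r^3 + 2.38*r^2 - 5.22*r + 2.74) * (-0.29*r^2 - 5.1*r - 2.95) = -1.5254*r^5 - 27.5162*r^4 - 26.1412*r^3 + 18.8064*r^2 + 1.425*r - 8.083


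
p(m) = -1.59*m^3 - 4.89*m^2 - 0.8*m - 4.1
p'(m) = -4.77*m^2 - 9.78*m - 0.8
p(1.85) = -32.38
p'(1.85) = -35.22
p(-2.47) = -8.00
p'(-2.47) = -5.74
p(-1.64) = -8.93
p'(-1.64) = 2.41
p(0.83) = -9.04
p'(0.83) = -12.20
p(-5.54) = 120.60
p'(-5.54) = -93.02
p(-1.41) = -8.24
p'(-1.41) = 3.51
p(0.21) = -4.50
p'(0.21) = -3.06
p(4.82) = -299.61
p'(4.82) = -158.76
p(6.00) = -528.38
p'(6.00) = -231.20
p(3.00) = -93.44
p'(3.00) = -73.07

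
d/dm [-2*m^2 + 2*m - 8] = 2 - 4*m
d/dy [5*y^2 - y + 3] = 10*y - 1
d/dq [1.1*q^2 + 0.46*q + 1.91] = 2.2*q + 0.46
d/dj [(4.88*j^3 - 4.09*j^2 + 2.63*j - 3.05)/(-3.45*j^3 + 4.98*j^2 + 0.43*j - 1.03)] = (10.1919*j^4 + 22.3438*j^3 - 61.5028*j^2 + 38.8034*j - 1.3974)/(11.9025*j^6 - 34.362*j^5 + 21.8334*j^4 + 11.3898*j^3 - 10.0739*j^2 - 0.8858*j + 1.0609)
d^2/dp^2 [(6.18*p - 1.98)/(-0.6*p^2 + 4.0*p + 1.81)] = ((1.2*p - 4.0)*(2.4*p - 8.0)*(6.18*p - 1.98) + (22.248*p - 51.816)*(-0.6*p^2 + 4.0*p + 1.81))/(-0.6*p^2 + 4.0*p + 1.81)^3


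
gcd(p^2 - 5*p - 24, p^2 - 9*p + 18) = 1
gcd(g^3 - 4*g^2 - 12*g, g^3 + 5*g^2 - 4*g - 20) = g + 2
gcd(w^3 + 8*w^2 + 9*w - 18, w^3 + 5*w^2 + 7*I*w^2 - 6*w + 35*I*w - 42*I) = w^2 + 5*w - 6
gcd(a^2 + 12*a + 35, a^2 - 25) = a + 5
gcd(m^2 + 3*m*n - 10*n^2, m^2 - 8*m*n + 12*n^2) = m - 2*n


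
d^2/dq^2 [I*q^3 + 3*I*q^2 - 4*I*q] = 6*I*(q + 1)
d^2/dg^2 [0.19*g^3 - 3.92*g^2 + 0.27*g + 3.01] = 1.14*g - 7.84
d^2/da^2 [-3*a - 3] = 0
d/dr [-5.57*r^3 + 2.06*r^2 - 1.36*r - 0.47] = -16.71*r^2 + 4.12*r - 1.36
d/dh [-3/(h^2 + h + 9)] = 3*(2*h + 1)/(h^2 + h + 9)^2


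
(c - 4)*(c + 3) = c^2 - c - 12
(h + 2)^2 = h^2 + 4*h + 4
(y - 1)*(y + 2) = y^2 + y - 2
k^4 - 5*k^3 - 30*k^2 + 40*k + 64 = (k - 8)*(k - 2)*(k + 1)*(k + 4)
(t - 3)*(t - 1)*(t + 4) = t^3 - 13*t + 12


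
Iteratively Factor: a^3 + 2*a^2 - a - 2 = (a + 1)*(a^2 + a - 2) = (a - 1)*(a + 1)*(a + 2)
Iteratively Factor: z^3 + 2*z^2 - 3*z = (z)*(z^2 + 2*z - 3) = z*(z - 1)*(z + 3)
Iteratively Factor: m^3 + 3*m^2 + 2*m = (m)*(m^2 + 3*m + 2) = m*(m + 2)*(m + 1)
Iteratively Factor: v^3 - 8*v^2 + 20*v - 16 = (v - 2)*(v^2 - 6*v + 8) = (v - 4)*(v - 2)*(v - 2)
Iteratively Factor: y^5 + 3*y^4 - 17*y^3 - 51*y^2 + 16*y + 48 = (y + 3)*(y^4 - 17*y^2 + 16) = (y - 4)*(y + 3)*(y^3 + 4*y^2 - y - 4) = (y - 4)*(y + 1)*(y + 3)*(y^2 + 3*y - 4) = (y - 4)*(y + 1)*(y + 3)*(y + 4)*(y - 1)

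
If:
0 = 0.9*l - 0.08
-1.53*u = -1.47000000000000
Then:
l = 0.09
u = 0.96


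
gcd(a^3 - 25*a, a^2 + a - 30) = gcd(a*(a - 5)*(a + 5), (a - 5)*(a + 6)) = a - 5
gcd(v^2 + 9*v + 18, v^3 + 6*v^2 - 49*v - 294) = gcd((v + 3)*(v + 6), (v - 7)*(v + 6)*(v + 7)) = v + 6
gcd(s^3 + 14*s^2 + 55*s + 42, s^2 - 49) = s + 7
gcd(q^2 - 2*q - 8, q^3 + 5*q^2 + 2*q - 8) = q + 2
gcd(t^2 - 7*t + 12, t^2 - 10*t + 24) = t - 4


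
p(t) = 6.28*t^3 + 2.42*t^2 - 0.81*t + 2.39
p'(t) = 18.84*t^2 + 4.84*t - 0.81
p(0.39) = 2.81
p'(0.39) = 3.94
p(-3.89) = -327.50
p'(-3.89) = 265.45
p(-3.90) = -330.17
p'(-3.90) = 266.87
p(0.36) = 2.71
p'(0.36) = 3.37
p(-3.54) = -243.01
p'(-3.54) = 218.15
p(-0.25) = 2.65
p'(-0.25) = -0.84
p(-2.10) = -43.40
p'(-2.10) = 72.11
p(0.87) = 7.65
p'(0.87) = 17.66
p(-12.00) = -10491.25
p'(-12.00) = 2654.07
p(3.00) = 191.30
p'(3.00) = 183.27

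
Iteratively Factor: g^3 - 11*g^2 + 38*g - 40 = (g - 5)*(g^2 - 6*g + 8) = (g - 5)*(g - 4)*(g - 2)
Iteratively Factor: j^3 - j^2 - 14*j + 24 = (j - 3)*(j^2 + 2*j - 8) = (j - 3)*(j - 2)*(j + 4)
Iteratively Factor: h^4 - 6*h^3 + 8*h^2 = (h)*(h^3 - 6*h^2 + 8*h) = h^2*(h^2 - 6*h + 8) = h^2*(h - 4)*(h - 2)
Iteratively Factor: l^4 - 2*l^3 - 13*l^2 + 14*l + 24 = (l - 2)*(l^3 - 13*l - 12) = (l - 2)*(l + 3)*(l^2 - 3*l - 4) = (l - 2)*(l + 1)*(l + 3)*(l - 4)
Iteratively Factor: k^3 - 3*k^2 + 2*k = (k - 1)*(k^2 - 2*k) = k*(k - 1)*(k - 2)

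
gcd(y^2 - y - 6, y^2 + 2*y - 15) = y - 3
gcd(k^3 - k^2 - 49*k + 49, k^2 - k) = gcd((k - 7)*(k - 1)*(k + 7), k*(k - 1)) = k - 1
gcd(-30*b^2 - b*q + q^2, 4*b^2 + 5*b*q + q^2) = 1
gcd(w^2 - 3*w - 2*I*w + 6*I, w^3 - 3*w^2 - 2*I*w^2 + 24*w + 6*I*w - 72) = w - 3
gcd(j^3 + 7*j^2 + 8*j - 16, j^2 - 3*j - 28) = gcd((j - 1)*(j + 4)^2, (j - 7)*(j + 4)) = j + 4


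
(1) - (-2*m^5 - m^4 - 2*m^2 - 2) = 2*m^5 + m^4 + 2*m^2 + 3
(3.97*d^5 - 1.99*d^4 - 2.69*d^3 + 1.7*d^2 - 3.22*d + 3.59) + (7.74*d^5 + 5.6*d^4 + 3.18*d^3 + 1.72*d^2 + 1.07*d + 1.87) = 11.71*d^5 + 3.61*d^4 + 0.49*d^3 + 3.42*d^2 - 2.15*d + 5.46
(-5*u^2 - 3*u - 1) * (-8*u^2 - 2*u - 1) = 40*u^4 + 34*u^3 + 19*u^2 + 5*u + 1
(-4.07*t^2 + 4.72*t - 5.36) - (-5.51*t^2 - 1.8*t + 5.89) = 1.44*t^2 + 6.52*t - 11.25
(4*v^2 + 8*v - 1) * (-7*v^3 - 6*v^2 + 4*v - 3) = -28*v^5 - 80*v^4 - 25*v^3 + 26*v^2 - 28*v + 3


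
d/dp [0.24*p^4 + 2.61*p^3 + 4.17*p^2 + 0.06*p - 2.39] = 0.96*p^3 + 7.83*p^2 + 8.34*p + 0.06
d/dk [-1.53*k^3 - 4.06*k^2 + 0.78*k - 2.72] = -4.59*k^2 - 8.12*k + 0.78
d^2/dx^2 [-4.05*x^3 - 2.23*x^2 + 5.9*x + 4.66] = -24.3*x - 4.46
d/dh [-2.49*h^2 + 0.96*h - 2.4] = 0.96 - 4.98*h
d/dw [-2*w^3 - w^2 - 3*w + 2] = -6*w^2 - 2*w - 3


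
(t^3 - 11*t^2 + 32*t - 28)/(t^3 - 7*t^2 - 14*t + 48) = (t^2 - 9*t + 14)/(t^2 - 5*t - 24)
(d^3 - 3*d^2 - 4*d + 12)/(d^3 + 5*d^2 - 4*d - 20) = (d - 3)/(d + 5)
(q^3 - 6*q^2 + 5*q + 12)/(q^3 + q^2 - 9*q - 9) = (q - 4)/(q + 3)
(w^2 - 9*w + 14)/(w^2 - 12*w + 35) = (w - 2)/(w - 5)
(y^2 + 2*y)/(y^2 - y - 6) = y/(y - 3)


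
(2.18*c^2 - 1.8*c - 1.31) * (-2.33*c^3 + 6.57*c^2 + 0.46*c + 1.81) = -5.0794*c^5 + 18.5166*c^4 - 7.7709*c^3 - 5.4889*c^2 - 3.8606*c - 2.3711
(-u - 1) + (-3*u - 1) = -4*u - 2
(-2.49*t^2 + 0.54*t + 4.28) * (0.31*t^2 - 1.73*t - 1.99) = -0.7719*t^4 + 4.4751*t^3 + 5.3477*t^2 - 8.479*t - 8.5172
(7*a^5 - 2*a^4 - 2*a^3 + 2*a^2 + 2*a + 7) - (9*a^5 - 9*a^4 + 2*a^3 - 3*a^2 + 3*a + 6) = -2*a^5 + 7*a^4 - 4*a^3 + 5*a^2 - a + 1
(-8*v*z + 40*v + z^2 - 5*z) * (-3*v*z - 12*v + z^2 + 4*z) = 24*v^2*z^2 - 24*v^2*z - 480*v^2 - 11*v*z^3 + 11*v*z^2 + 220*v*z + z^4 - z^3 - 20*z^2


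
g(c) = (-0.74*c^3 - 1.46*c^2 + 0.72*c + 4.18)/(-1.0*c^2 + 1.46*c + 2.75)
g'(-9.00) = 0.70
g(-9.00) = -4.58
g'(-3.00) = 0.40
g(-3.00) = -0.83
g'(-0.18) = -0.73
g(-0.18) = 1.63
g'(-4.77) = 0.61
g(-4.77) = -1.77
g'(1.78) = -6.75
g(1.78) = -1.53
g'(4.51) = -0.39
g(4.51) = 8.19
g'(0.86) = -0.97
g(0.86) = 0.99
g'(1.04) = -1.33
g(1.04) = 0.79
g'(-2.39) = 0.14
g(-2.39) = -0.65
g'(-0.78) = -7.61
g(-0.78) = 3.07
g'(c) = (2.0*c - 1.46)*(-0.74*c^3 - 1.46*c^2 + 0.72*c + 4.18)/(-1.0*c^2 + 1.46*c + 2.75)^2 + (-2.22*c^2 - 2.92*c + 0.72)/(-1.0*c^2 + 1.46*c + 2.75)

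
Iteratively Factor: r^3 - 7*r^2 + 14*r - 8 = (r - 1)*(r^2 - 6*r + 8) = (r - 4)*(r - 1)*(r - 2)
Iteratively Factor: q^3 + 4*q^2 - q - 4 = (q + 4)*(q^2 - 1) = (q + 1)*(q + 4)*(q - 1)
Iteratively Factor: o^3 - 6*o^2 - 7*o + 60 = (o + 3)*(o^2 - 9*o + 20) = (o - 5)*(o + 3)*(o - 4)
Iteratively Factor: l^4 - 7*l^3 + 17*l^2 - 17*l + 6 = (l - 3)*(l^3 - 4*l^2 + 5*l - 2) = (l - 3)*(l - 1)*(l^2 - 3*l + 2) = (l - 3)*(l - 2)*(l - 1)*(l - 1)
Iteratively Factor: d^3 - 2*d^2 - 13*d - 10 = (d + 1)*(d^2 - 3*d - 10) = (d - 5)*(d + 1)*(d + 2)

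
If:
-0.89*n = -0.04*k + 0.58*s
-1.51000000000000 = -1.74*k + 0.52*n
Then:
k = 0.879630841733211 - 0.19740803770127*s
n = 0.0395339704149758 - 0.660557664615787*s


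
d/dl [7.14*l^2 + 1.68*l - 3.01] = 14.28*l + 1.68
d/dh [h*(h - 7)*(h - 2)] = 3*h^2 - 18*h + 14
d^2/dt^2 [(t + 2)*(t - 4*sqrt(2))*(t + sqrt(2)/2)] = 6*t - 7*sqrt(2) + 4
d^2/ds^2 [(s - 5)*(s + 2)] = 2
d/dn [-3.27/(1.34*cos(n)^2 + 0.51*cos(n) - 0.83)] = -(8.7636*cos(n) + 1.6677)*sin(n)/(1.34*cos(n)^2 + 0.51*cos(n) - 0.83)^2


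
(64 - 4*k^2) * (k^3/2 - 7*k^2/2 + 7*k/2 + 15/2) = -2*k^5 + 14*k^4 + 18*k^3 - 254*k^2 + 224*k + 480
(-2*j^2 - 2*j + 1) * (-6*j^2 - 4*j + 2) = 12*j^4 + 20*j^3 - 2*j^2 - 8*j + 2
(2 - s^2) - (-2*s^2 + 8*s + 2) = s^2 - 8*s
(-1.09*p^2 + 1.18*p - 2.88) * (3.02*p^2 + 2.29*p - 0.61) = -3.2918*p^4 + 1.0675*p^3 - 5.3305*p^2 - 7.315*p + 1.7568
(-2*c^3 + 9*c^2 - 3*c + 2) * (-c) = 2*c^4 - 9*c^3 + 3*c^2 - 2*c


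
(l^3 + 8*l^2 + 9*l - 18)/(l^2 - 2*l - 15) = (l^2 + 5*l - 6)/(l - 5)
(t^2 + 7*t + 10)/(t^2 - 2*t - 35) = (t + 2)/(t - 7)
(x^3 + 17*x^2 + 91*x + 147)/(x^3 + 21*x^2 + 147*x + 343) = (x + 3)/(x + 7)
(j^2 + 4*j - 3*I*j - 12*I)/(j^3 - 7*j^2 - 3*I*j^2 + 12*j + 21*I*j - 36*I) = (j + 4)/(j^2 - 7*j + 12)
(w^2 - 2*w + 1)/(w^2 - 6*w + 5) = (w - 1)/(w - 5)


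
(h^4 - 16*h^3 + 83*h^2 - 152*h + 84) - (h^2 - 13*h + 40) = h^4 - 16*h^3 + 82*h^2 - 139*h + 44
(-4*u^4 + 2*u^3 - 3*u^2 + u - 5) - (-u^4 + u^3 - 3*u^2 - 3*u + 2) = -3*u^4 + u^3 + 4*u - 7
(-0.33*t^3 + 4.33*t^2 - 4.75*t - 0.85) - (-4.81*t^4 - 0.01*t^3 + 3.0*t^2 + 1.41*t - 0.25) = 4.81*t^4 - 0.32*t^3 + 1.33*t^2 - 6.16*t - 0.6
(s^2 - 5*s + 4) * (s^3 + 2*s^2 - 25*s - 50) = s^5 - 3*s^4 - 31*s^3 + 83*s^2 + 150*s - 200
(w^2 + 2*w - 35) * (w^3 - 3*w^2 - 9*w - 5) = w^5 - w^4 - 50*w^3 + 82*w^2 + 305*w + 175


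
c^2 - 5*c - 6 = (c - 6)*(c + 1)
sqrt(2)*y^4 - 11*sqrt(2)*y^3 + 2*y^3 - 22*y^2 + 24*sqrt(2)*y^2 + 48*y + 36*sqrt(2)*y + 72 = (y - 6)^2*(y + sqrt(2))*(sqrt(2)*y + sqrt(2))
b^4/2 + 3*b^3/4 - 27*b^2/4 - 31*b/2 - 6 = (b/2 + 1)*(b - 4)*(b + 1/2)*(b + 3)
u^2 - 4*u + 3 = (u - 3)*(u - 1)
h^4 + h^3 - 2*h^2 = h^2*(h - 1)*(h + 2)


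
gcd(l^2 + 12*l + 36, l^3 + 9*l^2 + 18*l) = l + 6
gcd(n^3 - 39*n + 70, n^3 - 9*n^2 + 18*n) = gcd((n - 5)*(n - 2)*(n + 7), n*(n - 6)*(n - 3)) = 1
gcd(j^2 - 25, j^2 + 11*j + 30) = j + 5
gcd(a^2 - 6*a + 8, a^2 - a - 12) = a - 4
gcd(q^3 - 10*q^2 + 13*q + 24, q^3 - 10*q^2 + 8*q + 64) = q - 8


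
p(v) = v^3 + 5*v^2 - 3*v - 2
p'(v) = 3*v^2 + 10*v - 3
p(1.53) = 8.70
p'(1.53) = 19.32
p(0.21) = -2.40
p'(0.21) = -0.77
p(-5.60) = -4.02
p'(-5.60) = 35.08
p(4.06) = 135.16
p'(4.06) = 87.05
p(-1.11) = 6.12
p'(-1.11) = -10.40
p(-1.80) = 13.77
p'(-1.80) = -11.28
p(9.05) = 1121.58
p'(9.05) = 333.21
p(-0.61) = 1.46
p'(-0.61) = -7.98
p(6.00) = 376.00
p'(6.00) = 165.00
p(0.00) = -2.00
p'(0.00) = -3.00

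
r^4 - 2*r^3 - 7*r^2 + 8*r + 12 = (r - 3)*(r - 2)*(r + 1)*(r + 2)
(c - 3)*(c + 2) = c^2 - c - 6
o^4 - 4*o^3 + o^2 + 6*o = o*(o - 3)*(o - 2)*(o + 1)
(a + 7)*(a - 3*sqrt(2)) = a^2 - 3*sqrt(2)*a + 7*a - 21*sqrt(2)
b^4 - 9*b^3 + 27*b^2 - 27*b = b*(b - 3)^3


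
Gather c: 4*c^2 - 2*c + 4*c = 4*c^2 + 2*c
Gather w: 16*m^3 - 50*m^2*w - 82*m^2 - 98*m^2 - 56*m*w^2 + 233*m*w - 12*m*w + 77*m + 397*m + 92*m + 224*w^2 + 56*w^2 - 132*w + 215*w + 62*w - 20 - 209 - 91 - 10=16*m^3 - 180*m^2 + 566*m + w^2*(280 - 56*m) + w*(-50*m^2 + 221*m + 145) - 330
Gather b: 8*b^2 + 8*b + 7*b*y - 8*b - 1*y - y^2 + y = 8*b^2 + 7*b*y - y^2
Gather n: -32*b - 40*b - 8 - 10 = -72*b - 18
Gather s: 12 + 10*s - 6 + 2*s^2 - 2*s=2*s^2 + 8*s + 6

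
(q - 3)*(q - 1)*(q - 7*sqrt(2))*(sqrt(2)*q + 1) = sqrt(2)*q^4 - 13*q^3 - 4*sqrt(2)*q^3 - 4*sqrt(2)*q^2 + 52*q^2 - 39*q + 28*sqrt(2)*q - 21*sqrt(2)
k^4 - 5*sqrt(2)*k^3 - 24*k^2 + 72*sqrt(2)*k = k*(k - 6*sqrt(2))*(k - 2*sqrt(2))*(k + 3*sqrt(2))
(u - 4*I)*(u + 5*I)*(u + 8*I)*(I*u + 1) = I*u^4 - 8*u^3 + 21*I*u^2 - 148*u + 160*I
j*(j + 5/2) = j^2 + 5*j/2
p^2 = p^2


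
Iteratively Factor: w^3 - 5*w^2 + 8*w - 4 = (w - 2)*(w^2 - 3*w + 2) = (w - 2)^2*(w - 1)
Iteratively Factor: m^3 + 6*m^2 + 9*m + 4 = (m + 4)*(m^2 + 2*m + 1) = (m + 1)*(m + 4)*(m + 1)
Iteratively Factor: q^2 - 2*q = (q)*(q - 2)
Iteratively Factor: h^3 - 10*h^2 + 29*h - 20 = (h - 5)*(h^2 - 5*h + 4) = (h - 5)*(h - 4)*(h - 1)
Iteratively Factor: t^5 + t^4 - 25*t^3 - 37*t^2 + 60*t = (t + 3)*(t^4 - 2*t^3 - 19*t^2 + 20*t) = t*(t + 3)*(t^3 - 2*t^2 - 19*t + 20) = t*(t - 5)*(t + 3)*(t^2 + 3*t - 4) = t*(t - 5)*(t - 1)*(t + 3)*(t + 4)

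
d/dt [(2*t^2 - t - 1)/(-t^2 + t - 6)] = (t^2 - 26*t + 7)/(t^4 - 2*t^3 + 13*t^2 - 12*t + 36)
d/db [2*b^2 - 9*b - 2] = 4*b - 9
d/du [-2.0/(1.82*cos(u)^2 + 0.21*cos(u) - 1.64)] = -(7.28*cos(u) + 0.42)*sin(u)/(1.82*cos(u)^2 + 0.21*cos(u) - 1.64)^2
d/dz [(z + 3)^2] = 2*z + 6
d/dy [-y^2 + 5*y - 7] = 5 - 2*y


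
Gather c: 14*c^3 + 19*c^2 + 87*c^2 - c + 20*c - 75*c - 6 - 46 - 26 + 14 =14*c^3 + 106*c^2 - 56*c - 64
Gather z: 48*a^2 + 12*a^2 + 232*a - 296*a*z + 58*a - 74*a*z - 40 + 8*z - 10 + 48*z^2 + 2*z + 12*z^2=60*a^2 + 290*a + 60*z^2 + z*(10 - 370*a) - 50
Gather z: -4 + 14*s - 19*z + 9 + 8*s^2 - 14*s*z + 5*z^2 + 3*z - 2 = 8*s^2 + 14*s + 5*z^2 + z*(-14*s - 16) + 3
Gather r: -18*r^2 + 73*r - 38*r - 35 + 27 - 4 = -18*r^2 + 35*r - 12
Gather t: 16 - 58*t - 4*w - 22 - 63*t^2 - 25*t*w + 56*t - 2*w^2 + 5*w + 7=-63*t^2 + t*(-25*w - 2) - 2*w^2 + w + 1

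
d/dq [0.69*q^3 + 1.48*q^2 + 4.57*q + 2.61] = 2.07*q^2 + 2.96*q + 4.57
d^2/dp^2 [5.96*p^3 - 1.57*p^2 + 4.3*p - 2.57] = 35.76*p - 3.14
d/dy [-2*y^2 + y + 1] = 1 - 4*y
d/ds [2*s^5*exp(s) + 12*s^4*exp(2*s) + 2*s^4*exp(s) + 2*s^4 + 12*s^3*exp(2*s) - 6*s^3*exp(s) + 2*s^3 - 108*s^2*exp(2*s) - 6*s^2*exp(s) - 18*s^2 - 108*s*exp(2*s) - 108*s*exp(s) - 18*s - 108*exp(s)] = 2*s^5*exp(s) + 24*s^4*exp(2*s) + 12*s^4*exp(s) + 72*s^3*exp(2*s) + 2*s^3*exp(s) + 8*s^3 - 180*s^2*exp(2*s) - 24*s^2*exp(s) + 6*s^2 - 432*s*exp(2*s) - 120*s*exp(s) - 36*s - 108*exp(2*s) - 216*exp(s) - 18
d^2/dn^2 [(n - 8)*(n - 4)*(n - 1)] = 6*n - 26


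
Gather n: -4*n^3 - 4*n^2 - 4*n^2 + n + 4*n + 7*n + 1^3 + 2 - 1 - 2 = -4*n^3 - 8*n^2 + 12*n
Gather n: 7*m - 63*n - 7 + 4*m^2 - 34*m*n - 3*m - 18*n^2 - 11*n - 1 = 4*m^2 + 4*m - 18*n^2 + n*(-34*m - 74) - 8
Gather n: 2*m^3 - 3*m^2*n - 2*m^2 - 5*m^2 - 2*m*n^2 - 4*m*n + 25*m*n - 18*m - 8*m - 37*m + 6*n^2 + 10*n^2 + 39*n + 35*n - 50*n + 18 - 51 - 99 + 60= 2*m^3 - 7*m^2 - 63*m + n^2*(16 - 2*m) + n*(-3*m^2 + 21*m + 24) - 72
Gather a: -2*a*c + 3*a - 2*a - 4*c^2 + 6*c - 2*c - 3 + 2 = a*(1 - 2*c) - 4*c^2 + 4*c - 1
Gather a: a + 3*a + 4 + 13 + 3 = 4*a + 20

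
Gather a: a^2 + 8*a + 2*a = a^2 + 10*a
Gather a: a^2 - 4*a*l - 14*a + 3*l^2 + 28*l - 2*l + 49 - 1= a^2 + a*(-4*l - 14) + 3*l^2 + 26*l + 48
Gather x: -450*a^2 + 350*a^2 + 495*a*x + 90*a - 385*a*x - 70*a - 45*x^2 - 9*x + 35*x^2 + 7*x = -100*a^2 + 20*a - 10*x^2 + x*(110*a - 2)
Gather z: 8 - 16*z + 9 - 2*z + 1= 18 - 18*z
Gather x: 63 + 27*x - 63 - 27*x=0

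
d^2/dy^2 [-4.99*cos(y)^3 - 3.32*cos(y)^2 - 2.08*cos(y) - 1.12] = 5.8225*cos(y) + 6.64*cos(2*y) + 11.2275*cos(3*y)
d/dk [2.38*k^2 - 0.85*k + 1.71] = 4.76*k - 0.85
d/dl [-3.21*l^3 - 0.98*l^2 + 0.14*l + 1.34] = -9.63*l^2 - 1.96*l + 0.14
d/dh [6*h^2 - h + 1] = 12*h - 1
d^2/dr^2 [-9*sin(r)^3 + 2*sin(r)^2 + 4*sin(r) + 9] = 81*sin(r)^3 - 8*sin(r)^2 - 58*sin(r) + 4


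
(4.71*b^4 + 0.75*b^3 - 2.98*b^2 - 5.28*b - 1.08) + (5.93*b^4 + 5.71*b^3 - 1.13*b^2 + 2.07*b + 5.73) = 10.64*b^4 + 6.46*b^3 - 4.11*b^2 - 3.21*b + 4.65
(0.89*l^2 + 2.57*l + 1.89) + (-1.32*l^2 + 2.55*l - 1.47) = -0.43*l^2 + 5.12*l + 0.42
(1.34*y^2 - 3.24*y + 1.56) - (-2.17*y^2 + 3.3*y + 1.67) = 3.51*y^2 - 6.54*y - 0.11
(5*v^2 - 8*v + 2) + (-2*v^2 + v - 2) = 3*v^2 - 7*v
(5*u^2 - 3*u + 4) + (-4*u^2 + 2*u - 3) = u^2 - u + 1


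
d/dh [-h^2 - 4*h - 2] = -2*h - 4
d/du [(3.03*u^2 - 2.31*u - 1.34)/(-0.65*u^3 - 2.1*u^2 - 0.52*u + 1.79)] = (1.9695*u^4 - 3.003*u^3 - 9.0396*u^2 + 5.2194*u - 4.8317)/(0.4225*u^6 + 2.73*u^5 + 5.086*u^4 - 0.143*u^3 - 7.2476*u^2 - 1.8616*u + 3.2041)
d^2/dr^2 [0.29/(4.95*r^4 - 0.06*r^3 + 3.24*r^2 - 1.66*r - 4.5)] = ((-17.226*r^2 + 0.1044*r - 1.8792)*(-4.95*r^4 + 0.06*r^3 - 3.24*r^2 + 1.66*r + 4.5) - 0.29*(19.8*r^3 - 0.18*r^2 + 6.48*r - 1.66)*(39.6*r^3 - 0.36*r^2 + 12.96*r - 3.32))/(-4.95*r^4 + 0.06*r^3 - 3.24*r^2 + 1.66*r + 4.5)^3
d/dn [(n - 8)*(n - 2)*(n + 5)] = 3*n^2 - 10*n - 34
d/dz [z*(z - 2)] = 2*z - 2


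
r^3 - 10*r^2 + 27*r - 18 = (r - 6)*(r - 3)*(r - 1)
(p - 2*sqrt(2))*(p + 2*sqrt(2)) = p^2 - 8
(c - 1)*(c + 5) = c^2 + 4*c - 5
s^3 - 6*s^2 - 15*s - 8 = (s - 8)*(s + 1)^2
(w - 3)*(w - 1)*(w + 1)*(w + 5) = w^4 + 2*w^3 - 16*w^2 - 2*w + 15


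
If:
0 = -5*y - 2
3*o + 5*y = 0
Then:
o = 2/3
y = -2/5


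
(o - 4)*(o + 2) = o^2 - 2*o - 8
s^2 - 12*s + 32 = (s - 8)*(s - 4)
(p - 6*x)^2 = p^2 - 12*p*x + 36*x^2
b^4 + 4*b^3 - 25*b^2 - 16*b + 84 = (b - 3)*(b - 2)*(b + 2)*(b + 7)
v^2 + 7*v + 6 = (v + 1)*(v + 6)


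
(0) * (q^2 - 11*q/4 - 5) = 0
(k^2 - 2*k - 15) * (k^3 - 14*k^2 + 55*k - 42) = k^5 - 16*k^4 + 68*k^3 + 58*k^2 - 741*k + 630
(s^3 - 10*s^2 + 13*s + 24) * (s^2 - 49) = s^5 - 10*s^4 - 36*s^3 + 514*s^2 - 637*s - 1176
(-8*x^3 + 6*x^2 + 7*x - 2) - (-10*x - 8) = -8*x^3 + 6*x^2 + 17*x + 6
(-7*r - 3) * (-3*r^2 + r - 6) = 21*r^3 + 2*r^2 + 39*r + 18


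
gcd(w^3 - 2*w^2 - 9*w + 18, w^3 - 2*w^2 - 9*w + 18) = w^3 - 2*w^2 - 9*w + 18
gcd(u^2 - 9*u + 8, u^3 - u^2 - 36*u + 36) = u - 1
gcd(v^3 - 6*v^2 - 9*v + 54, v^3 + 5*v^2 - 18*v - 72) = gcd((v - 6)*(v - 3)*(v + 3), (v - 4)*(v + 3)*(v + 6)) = v + 3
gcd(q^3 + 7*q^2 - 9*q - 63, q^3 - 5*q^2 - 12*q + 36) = q + 3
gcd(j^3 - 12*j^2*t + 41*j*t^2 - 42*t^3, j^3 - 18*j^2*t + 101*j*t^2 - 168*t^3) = j^2 - 10*j*t + 21*t^2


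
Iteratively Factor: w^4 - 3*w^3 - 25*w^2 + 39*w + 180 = (w + 3)*(w^3 - 6*w^2 - 7*w + 60) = (w - 4)*(w + 3)*(w^2 - 2*w - 15) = (w - 5)*(w - 4)*(w + 3)*(w + 3)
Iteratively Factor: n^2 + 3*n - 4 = (n + 4)*(n - 1)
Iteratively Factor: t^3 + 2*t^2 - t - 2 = (t + 1)*(t^2 + t - 2) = (t + 1)*(t + 2)*(t - 1)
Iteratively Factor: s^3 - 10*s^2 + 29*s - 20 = (s - 4)*(s^2 - 6*s + 5) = (s - 4)*(s - 1)*(s - 5)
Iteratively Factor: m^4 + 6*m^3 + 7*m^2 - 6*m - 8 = (m + 4)*(m^3 + 2*m^2 - m - 2) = (m + 1)*(m + 4)*(m^2 + m - 2) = (m + 1)*(m + 2)*(m + 4)*(m - 1)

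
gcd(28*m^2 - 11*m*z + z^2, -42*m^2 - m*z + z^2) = -7*m + z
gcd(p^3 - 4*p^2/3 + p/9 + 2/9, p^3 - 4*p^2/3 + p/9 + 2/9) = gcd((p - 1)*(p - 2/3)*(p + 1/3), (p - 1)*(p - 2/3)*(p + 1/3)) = p^3 - 4*p^2/3 + p/9 + 2/9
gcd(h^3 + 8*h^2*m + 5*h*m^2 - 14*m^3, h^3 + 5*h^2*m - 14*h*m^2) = h + 7*m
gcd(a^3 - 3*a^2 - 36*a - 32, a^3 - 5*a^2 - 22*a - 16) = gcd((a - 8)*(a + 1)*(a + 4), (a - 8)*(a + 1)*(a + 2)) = a^2 - 7*a - 8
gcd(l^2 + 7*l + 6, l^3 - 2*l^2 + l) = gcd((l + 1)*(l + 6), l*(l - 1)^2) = 1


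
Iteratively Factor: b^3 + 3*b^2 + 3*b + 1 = (b + 1)*(b^2 + 2*b + 1) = (b + 1)^2*(b + 1)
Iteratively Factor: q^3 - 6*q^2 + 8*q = (q - 4)*(q^2 - 2*q) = q*(q - 4)*(q - 2)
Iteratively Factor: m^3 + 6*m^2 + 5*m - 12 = (m + 4)*(m^2 + 2*m - 3) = (m - 1)*(m + 4)*(m + 3)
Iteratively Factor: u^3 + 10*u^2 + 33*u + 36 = (u + 4)*(u^2 + 6*u + 9) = (u + 3)*(u + 4)*(u + 3)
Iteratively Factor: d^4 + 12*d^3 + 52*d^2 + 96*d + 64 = (d + 4)*(d^3 + 8*d^2 + 20*d + 16) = (d + 4)^2*(d^2 + 4*d + 4) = (d + 2)*(d + 4)^2*(d + 2)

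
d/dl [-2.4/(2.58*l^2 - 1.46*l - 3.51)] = (12.384*l - 3.504)/(-2.58*l^2 + 1.46*l + 3.51)^2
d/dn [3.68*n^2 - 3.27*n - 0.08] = 7.36*n - 3.27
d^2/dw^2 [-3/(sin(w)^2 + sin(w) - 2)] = 3*(4*sin(w)^3 + 7*sin(w)^2 + 10*sin(w) + 6)/((sin(w) - 1)^2*(sin(w) + 2)^3)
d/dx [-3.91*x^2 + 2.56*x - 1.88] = 2.56 - 7.82*x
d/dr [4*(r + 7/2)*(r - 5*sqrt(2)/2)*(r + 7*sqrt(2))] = 12*r^2 + 28*r + 36*sqrt(2)*r - 140 + 63*sqrt(2)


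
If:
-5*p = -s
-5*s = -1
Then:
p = 1/25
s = 1/5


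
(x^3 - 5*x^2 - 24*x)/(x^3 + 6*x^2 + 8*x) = (x^2 - 5*x - 24)/(x^2 + 6*x + 8)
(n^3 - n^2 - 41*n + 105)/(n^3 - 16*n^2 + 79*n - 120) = (n + 7)/(n - 8)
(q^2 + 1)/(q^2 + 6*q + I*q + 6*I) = (q - I)/(q + 6)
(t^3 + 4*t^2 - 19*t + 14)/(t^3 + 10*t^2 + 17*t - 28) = (t - 2)/(t + 4)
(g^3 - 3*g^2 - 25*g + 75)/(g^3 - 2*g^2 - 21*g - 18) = (-g^3 + 3*g^2 + 25*g - 75)/(-g^3 + 2*g^2 + 21*g + 18)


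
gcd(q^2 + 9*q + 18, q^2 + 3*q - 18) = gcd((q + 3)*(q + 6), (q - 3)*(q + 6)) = q + 6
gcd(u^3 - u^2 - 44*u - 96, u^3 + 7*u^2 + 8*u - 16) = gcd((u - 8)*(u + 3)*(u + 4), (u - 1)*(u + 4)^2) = u + 4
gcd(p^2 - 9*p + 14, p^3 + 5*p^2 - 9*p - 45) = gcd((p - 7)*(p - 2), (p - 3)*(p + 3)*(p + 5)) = 1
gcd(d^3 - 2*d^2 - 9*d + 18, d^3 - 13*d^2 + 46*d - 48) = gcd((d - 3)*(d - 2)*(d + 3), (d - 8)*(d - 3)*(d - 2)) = d^2 - 5*d + 6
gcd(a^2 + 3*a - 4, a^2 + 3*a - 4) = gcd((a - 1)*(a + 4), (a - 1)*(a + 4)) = a^2 + 3*a - 4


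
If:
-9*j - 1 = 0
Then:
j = -1/9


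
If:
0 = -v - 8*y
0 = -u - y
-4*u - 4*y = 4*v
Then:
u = 0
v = 0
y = 0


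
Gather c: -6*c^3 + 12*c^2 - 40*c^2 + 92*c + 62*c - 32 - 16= -6*c^3 - 28*c^2 + 154*c - 48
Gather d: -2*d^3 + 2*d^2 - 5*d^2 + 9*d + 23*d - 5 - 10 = -2*d^3 - 3*d^2 + 32*d - 15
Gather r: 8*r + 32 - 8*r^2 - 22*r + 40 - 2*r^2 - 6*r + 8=-10*r^2 - 20*r + 80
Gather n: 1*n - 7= n - 7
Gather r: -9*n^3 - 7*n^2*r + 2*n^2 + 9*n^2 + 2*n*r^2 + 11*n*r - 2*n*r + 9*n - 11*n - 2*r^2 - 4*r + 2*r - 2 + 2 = -9*n^3 + 11*n^2 - 2*n + r^2*(2*n - 2) + r*(-7*n^2 + 9*n - 2)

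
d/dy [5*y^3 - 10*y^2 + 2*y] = 15*y^2 - 20*y + 2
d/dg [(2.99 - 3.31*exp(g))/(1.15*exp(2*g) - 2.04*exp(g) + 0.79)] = (3.8065*exp(2*g) - 6.877*exp(g) + 3.4847)*exp(g)/(1.3225*exp(4*g) - 4.692*exp(3*g) + 5.9786*exp(2*g) - 3.2232*exp(g) + 0.6241)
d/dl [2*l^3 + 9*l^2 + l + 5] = 6*l^2 + 18*l + 1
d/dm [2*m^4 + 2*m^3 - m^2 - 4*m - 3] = 8*m^3 + 6*m^2 - 2*m - 4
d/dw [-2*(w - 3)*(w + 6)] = -4*w - 6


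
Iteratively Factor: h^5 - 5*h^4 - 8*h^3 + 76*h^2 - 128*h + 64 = (h - 4)*(h^4 - h^3 - 12*h^2 + 28*h - 16) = (h - 4)*(h + 4)*(h^3 - 5*h^2 + 8*h - 4) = (h - 4)*(h - 2)*(h + 4)*(h^2 - 3*h + 2) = (h - 4)*(h - 2)^2*(h + 4)*(h - 1)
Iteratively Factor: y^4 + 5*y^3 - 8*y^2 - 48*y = (y + 4)*(y^3 + y^2 - 12*y) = y*(y + 4)*(y^2 + y - 12) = y*(y - 3)*(y + 4)*(y + 4)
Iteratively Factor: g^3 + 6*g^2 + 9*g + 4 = (g + 4)*(g^2 + 2*g + 1) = (g + 1)*(g + 4)*(g + 1)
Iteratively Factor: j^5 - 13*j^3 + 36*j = (j)*(j^4 - 13*j^2 + 36) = j*(j + 2)*(j^3 - 2*j^2 - 9*j + 18) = j*(j - 2)*(j + 2)*(j^2 - 9) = j*(j - 2)*(j + 2)*(j + 3)*(j - 3)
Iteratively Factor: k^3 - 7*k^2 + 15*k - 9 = (k - 3)*(k^2 - 4*k + 3) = (k - 3)*(k - 1)*(k - 3)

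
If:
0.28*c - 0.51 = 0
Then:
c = 1.82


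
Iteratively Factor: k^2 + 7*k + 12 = (k + 4)*(k + 3)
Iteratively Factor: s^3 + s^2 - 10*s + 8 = (s - 1)*(s^2 + 2*s - 8) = (s - 1)*(s + 4)*(s - 2)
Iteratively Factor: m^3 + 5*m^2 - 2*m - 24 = (m + 4)*(m^2 + m - 6) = (m - 2)*(m + 4)*(m + 3)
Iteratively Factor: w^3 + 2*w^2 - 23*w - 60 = (w - 5)*(w^2 + 7*w + 12) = (w - 5)*(w + 4)*(w + 3)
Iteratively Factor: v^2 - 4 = (v - 2)*(v + 2)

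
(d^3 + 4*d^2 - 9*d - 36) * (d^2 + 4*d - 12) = d^5 + 8*d^4 - 5*d^3 - 120*d^2 - 36*d + 432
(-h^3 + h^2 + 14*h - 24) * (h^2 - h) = -h^5 + 2*h^4 + 13*h^3 - 38*h^2 + 24*h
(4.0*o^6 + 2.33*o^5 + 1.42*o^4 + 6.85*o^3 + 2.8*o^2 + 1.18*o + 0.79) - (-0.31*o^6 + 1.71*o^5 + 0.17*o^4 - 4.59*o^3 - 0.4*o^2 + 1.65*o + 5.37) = 4.31*o^6 + 0.62*o^5 + 1.25*o^4 + 11.44*o^3 + 3.2*o^2 - 0.47*o - 4.58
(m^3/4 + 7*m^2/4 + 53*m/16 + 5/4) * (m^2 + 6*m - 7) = m^5/4 + 13*m^4/4 + 193*m^3/16 + 71*m^2/8 - 251*m/16 - 35/4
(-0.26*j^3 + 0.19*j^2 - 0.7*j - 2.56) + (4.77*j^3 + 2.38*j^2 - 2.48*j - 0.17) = 4.51*j^3 + 2.57*j^2 - 3.18*j - 2.73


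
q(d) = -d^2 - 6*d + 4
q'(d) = -2*d - 6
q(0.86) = -1.90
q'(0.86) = -7.72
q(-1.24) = 9.90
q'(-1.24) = -3.52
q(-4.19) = 11.58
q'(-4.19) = 2.38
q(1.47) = -6.98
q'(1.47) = -8.94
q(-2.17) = 12.31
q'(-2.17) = -1.66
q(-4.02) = 11.96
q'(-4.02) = 2.04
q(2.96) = -22.52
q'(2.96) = -11.92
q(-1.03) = 9.12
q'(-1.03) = -3.94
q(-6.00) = 4.00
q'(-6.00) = 6.00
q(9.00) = -131.00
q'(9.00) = -24.00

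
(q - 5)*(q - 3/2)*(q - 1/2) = q^3 - 7*q^2 + 43*q/4 - 15/4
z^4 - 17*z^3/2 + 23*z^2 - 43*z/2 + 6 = (z - 4)*(z - 3)*(z - 1)*(z - 1/2)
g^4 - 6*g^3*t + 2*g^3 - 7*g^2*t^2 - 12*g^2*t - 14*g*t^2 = g*(g + 2)*(g - 7*t)*(g + t)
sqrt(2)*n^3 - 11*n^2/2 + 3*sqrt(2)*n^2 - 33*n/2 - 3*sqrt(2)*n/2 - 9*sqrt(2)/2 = (n + 3)*(n - 3*sqrt(2))*(sqrt(2)*n + 1/2)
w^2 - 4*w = w*(w - 4)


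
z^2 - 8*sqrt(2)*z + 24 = (z - 6*sqrt(2))*(z - 2*sqrt(2))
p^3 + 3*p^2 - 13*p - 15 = (p - 3)*(p + 1)*(p + 5)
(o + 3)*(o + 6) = o^2 + 9*o + 18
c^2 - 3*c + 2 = (c - 2)*(c - 1)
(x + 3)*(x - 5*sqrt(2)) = x^2 - 5*sqrt(2)*x + 3*x - 15*sqrt(2)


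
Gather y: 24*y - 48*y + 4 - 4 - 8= -24*y - 8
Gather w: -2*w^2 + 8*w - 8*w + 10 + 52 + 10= 72 - 2*w^2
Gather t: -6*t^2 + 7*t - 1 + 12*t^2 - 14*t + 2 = 6*t^2 - 7*t + 1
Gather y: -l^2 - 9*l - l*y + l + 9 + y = -l^2 - 8*l + y*(1 - l) + 9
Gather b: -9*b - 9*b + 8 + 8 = 16 - 18*b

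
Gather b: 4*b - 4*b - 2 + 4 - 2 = 0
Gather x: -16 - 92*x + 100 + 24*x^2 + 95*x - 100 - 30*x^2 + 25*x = -6*x^2 + 28*x - 16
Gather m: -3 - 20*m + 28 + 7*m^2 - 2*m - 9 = 7*m^2 - 22*m + 16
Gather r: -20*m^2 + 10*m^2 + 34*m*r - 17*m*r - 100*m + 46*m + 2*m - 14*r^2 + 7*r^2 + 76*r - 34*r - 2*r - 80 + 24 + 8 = -10*m^2 - 52*m - 7*r^2 + r*(17*m + 40) - 48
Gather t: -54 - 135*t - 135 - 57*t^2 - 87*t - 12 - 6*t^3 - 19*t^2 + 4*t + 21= -6*t^3 - 76*t^2 - 218*t - 180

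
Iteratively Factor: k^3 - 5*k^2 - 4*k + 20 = (k + 2)*(k^2 - 7*k + 10) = (k - 2)*(k + 2)*(k - 5)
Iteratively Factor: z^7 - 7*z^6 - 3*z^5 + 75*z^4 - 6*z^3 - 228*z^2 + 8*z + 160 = (z - 2)*(z^6 - 5*z^5 - 13*z^4 + 49*z^3 + 92*z^2 - 44*z - 80) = (z - 5)*(z - 2)*(z^5 - 13*z^3 - 16*z^2 + 12*z + 16) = (z - 5)*(z - 4)*(z - 2)*(z^4 + 4*z^3 + 3*z^2 - 4*z - 4) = (z - 5)*(z - 4)*(z - 2)*(z + 2)*(z^3 + 2*z^2 - z - 2) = (z - 5)*(z - 4)*(z - 2)*(z + 2)^2*(z^2 - 1) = (z - 5)*(z - 4)*(z - 2)*(z - 1)*(z + 2)^2*(z + 1)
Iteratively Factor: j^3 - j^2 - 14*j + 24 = (j + 4)*(j^2 - 5*j + 6) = (j - 3)*(j + 4)*(j - 2)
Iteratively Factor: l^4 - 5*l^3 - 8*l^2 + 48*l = (l - 4)*(l^3 - l^2 - 12*l) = l*(l - 4)*(l^2 - l - 12) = l*(l - 4)^2*(l + 3)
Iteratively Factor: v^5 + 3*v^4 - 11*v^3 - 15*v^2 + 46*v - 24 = (v + 3)*(v^4 - 11*v^2 + 18*v - 8) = (v + 3)*(v + 4)*(v^3 - 4*v^2 + 5*v - 2) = (v - 2)*(v + 3)*(v + 4)*(v^2 - 2*v + 1) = (v - 2)*(v - 1)*(v + 3)*(v + 4)*(v - 1)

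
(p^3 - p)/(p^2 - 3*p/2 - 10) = 2*p*(1 - p^2)/(-2*p^2 + 3*p + 20)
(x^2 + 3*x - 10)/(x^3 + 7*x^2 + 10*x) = (x - 2)/(x*(x + 2))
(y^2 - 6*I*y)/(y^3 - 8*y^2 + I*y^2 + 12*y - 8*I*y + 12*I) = y*(y - 6*I)/(y^3 + y^2*(-8 + I) + 4*y*(3 - 2*I) + 12*I)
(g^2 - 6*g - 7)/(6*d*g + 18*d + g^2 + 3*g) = (g^2 - 6*g - 7)/(6*d*g + 18*d + g^2 + 3*g)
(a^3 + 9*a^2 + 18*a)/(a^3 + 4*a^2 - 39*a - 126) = a*(a + 6)/(a^2 + a - 42)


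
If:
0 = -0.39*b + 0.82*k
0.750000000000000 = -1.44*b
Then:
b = -0.52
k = -0.25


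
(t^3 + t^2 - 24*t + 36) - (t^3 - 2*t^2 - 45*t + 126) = 3*t^2 + 21*t - 90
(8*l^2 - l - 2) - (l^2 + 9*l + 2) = 7*l^2 - 10*l - 4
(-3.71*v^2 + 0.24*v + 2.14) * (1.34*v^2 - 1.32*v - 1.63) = -4.9714*v^4 + 5.2188*v^3 + 8.5981*v^2 - 3.216*v - 3.4882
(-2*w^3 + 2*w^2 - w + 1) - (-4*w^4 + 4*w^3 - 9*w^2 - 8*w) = 4*w^4 - 6*w^3 + 11*w^2 + 7*w + 1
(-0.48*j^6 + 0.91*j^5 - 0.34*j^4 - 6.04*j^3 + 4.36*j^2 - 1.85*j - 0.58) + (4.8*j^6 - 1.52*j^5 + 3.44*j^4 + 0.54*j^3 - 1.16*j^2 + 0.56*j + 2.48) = 4.32*j^6 - 0.61*j^5 + 3.1*j^4 - 5.5*j^3 + 3.2*j^2 - 1.29*j + 1.9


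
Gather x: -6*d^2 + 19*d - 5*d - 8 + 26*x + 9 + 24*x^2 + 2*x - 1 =-6*d^2 + 14*d + 24*x^2 + 28*x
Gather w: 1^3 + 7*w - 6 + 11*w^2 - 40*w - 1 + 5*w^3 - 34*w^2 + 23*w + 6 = 5*w^3 - 23*w^2 - 10*w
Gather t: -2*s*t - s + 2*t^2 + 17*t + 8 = -s + 2*t^2 + t*(17 - 2*s) + 8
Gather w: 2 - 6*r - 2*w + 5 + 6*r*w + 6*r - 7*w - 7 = w*(6*r - 9)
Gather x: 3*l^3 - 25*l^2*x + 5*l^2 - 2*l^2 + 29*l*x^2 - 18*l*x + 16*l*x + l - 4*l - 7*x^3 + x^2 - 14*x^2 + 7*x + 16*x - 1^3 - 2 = 3*l^3 + 3*l^2 - 3*l - 7*x^3 + x^2*(29*l - 13) + x*(-25*l^2 - 2*l + 23) - 3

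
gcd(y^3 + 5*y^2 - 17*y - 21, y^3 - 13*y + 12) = y - 3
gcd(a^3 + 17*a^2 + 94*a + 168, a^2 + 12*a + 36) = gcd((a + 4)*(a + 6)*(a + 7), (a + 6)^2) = a + 6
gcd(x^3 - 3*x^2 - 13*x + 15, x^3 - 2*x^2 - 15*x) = x^2 - 2*x - 15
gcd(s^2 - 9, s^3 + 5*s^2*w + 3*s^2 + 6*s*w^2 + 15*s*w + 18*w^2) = s + 3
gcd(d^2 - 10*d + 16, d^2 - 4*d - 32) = d - 8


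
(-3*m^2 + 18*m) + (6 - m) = -3*m^2 + 17*m + 6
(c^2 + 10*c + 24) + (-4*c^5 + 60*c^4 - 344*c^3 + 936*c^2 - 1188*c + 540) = -4*c^5 + 60*c^4 - 344*c^3 + 937*c^2 - 1178*c + 564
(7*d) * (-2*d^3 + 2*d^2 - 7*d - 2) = -14*d^4 + 14*d^3 - 49*d^2 - 14*d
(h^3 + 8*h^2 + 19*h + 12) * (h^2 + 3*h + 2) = h^5 + 11*h^4 + 45*h^3 + 85*h^2 + 74*h + 24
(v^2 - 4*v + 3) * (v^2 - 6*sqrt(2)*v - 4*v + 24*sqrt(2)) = v^4 - 6*sqrt(2)*v^3 - 8*v^3 + 19*v^2 + 48*sqrt(2)*v^2 - 114*sqrt(2)*v - 12*v + 72*sqrt(2)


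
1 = 1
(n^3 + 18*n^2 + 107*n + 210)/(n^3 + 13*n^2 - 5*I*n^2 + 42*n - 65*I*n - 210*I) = (n + 5)/(n - 5*I)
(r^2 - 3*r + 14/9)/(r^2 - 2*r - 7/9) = (3*r - 2)/(3*r + 1)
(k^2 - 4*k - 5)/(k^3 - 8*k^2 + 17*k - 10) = (k + 1)/(k^2 - 3*k + 2)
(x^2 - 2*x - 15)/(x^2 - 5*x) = (x + 3)/x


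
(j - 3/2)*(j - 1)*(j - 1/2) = j^3 - 3*j^2 + 11*j/4 - 3/4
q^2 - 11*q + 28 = (q - 7)*(q - 4)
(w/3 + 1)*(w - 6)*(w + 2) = w^3/3 - w^2/3 - 8*w - 12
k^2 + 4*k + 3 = (k + 1)*(k + 3)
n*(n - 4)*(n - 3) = n^3 - 7*n^2 + 12*n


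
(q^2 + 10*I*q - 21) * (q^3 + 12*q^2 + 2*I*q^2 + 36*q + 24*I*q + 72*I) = q^5 + 12*q^4 + 12*I*q^4 - 5*q^3 + 144*I*q^3 - 492*q^2 + 390*I*q^2 - 1476*q - 504*I*q - 1512*I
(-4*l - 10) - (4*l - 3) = -8*l - 7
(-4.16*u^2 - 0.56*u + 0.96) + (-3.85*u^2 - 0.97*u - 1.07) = -8.01*u^2 - 1.53*u - 0.11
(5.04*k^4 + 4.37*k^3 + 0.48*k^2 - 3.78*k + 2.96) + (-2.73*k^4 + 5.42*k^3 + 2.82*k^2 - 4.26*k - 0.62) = 2.31*k^4 + 9.79*k^3 + 3.3*k^2 - 8.04*k + 2.34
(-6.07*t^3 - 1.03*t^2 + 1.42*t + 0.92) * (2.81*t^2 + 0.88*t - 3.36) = -17.0567*t^5 - 8.2359*t^4 + 23.479*t^3 + 7.2956*t^2 - 3.9616*t - 3.0912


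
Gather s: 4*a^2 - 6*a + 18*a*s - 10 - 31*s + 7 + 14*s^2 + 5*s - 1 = 4*a^2 - 6*a + 14*s^2 + s*(18*a - 26) - 4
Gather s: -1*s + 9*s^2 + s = 9*s^2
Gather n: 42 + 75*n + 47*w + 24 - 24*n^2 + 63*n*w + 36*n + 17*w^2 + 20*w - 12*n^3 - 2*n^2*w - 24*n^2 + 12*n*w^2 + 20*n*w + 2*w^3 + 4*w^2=-12*n^3 + n^2*(-2*w - 48) + n*(12*w^2 + 83*w + 111) + 2*w^3 + 21*w^2 + 67*w + 66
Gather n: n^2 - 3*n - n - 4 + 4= n^2 - 4*n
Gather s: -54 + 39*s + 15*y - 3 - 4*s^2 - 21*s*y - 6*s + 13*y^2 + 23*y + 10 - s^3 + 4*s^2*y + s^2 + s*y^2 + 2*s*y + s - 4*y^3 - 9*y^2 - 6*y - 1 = -s^3 + s^2*(4*y - 3) + s*(y^2 - 19*y + 34) - 4*y^3 + 4*y^2 + 32*y - 48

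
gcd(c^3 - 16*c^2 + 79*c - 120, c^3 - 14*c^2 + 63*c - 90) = c^2 - 8*c + 15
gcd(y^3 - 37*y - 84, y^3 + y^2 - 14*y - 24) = y + 3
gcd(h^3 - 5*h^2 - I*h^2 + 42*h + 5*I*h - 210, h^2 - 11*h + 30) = h - 5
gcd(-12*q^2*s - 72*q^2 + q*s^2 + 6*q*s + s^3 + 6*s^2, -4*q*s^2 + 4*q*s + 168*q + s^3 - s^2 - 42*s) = s + 6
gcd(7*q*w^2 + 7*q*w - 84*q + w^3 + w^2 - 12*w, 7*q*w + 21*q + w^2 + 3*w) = 7*q + w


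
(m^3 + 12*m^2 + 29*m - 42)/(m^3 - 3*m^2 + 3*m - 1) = (m^2 + 13*m + 42)/(m^2 - 2*m + 1)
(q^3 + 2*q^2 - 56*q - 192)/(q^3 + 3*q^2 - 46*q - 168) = (q - 8)/(q - 7)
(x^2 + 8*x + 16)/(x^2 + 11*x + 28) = (x + 4)/(x + 7)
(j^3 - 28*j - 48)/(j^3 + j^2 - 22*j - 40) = (j - 6)/(j - 5)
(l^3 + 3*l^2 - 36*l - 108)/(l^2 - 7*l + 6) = (l^2 + 9*l + 18)/(l - 1)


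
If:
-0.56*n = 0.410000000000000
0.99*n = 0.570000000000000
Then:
No Solution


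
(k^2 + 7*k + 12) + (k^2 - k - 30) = 2*k^2 + 6*k - 18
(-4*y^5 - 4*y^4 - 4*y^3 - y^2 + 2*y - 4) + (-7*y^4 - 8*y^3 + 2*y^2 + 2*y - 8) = -4*y^5 - 11*y^4 - 12*y^3 + y^2 + 4*y - 12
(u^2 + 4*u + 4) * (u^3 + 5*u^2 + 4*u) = u^5 + 9*u^4 + 28*u^3 + 36*u^2 + 16*u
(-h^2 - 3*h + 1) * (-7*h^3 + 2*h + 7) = 7*h^5 + 21*h^4 - 9*h^3 - 13*h^2 - 19*h + 7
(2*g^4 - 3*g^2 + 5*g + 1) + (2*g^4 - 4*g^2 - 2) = 4*g^4 - 7*g^2 + 5*g - 1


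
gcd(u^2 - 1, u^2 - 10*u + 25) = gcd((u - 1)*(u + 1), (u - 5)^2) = 1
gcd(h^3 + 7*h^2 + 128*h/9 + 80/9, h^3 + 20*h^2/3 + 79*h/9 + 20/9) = h + 4/3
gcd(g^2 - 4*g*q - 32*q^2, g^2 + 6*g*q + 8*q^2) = g + 4*q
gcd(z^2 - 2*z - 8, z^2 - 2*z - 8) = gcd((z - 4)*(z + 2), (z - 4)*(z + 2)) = z^2 - 2*z - 8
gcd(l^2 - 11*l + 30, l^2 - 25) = l - 5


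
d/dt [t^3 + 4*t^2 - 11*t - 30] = 3*t^2 + 8*t - 11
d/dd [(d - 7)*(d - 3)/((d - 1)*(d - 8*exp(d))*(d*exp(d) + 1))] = (-(d - 7)*(d - 3)*(d - 1)*(d + 1)*(d - 8*exp(d))*exp(d) + (d - 7)*(d - 3)*(d - 1)*(d*exp(d) + 1)*(8*exp(d) - 1) - (d - 7)*(d - 3)*(d - 8*exp(d))*(d*exp(d) + 1) + 2*(d - 5)*(d - 1)*(d - 8*exp(d))*(d*exp(d) + 1))/((d - 1)^2*(d - 8*exp(d))^2*(d*exp(d) + 1)^2)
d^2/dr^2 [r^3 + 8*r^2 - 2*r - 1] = 6*r + 16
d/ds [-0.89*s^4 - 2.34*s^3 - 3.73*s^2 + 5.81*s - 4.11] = -3.56*s^3 - 7.02*s^2 - 7.46*s + 5.81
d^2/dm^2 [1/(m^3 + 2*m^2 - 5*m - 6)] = 2*(-(3*m + 2)*(m^3 + 2*m^2 - 5*m - 6) + (3*m^2 + 4*m - 5)^2)/(m^3 + 2*m^2 - 5*m - 6)^3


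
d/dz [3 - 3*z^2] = -6*z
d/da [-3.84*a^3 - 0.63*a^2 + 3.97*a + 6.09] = -11.52*a^2 - 1.26*a + 3.97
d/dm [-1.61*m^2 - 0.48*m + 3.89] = -3.22*m - 0.48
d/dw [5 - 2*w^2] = -4*w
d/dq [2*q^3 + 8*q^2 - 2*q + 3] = 6*q^2 + 16*q - 2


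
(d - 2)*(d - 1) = d^2 - 3*d + 2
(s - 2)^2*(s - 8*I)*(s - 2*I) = s^4 - 4*s^3 - 10*I*s^3 - 12*s^2 + 40*I*s^2 + 64*s - 40*I*s - 64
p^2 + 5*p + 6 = (p + 2)*(p + 3)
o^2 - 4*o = o*(o - 4)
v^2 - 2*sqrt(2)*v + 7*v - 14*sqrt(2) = (v + 7)*(v - 2*sqrt(2))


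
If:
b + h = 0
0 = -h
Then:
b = 0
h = 0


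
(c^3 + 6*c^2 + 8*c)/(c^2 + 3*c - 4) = c*(c + 2)/(c - 1)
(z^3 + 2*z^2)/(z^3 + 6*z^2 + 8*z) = z/(z + 4)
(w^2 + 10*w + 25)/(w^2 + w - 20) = (w + 5)/(w - 4)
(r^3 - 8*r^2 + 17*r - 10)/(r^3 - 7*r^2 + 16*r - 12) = (r^2 - 6*r + 5)/(r^2 - 5*r + 6)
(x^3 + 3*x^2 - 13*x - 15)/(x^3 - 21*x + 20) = (x^2 - 2*x - 3)/(x^2 - 5*x + 4)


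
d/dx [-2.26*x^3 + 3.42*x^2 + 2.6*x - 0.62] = -6.78*x^2 + 6.84*x + 2.6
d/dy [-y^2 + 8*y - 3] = 8 - 2*y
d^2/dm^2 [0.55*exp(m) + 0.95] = 0.55*exp(m)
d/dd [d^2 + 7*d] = 2*d + 7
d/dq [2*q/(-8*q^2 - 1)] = 2*(8*q^2 - 1)/(8*q^2 + 1)^2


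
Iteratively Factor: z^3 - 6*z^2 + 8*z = (z - 2)*(z^2 - 4*z) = z*(z - 2)*(z - 4)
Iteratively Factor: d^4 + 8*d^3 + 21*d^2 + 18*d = (d + 3)*(d^3 + 5*d^2 + 6*d) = d*(d + 3)*(d^2 + 5*d + 6) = d*(d + 2)*(d + 3)*(d + 3)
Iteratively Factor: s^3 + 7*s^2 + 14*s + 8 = (s + 4)*(s^2 + 3*s + 2) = (s + 1)*(s + 4)*(s + 2)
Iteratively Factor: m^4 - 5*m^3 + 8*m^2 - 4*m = (m)*(m^3 - 5*m^2 + 8*m - 4) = m*(m - 2)*(m^2 - 3*m + 2) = m*(m - 2)*(m - 1)*(m - 2)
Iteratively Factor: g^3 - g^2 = (g)*(g^2 - g) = g*(g - 1)*(g)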